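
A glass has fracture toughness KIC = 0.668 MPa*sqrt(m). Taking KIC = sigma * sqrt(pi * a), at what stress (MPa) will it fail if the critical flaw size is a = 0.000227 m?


Rearrange KIC = sigma * sqrt(pi * a):
  sigma = KIC / sqrt(pi * a)
  sqrt(pi * 0.000227) = 0.026705
  sigma = 0.668 / 0.026705 = 25.01 MPa

25.01 MPa


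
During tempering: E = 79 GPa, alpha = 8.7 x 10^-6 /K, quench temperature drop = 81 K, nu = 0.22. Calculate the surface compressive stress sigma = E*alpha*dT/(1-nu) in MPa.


Tempering stress: sigma = E * alpha * dT / (1 - nu)
  E (MPa) = 79 * 1000 = 79000
  Numerator = 79000 * (8.7 x 10^-6) * 81 = 55.6713
  Denominator = 1 - 0.22 = 0.78
  sigma = 55.6713 / 0.78 = 71.4 MPa

71.4 MPa


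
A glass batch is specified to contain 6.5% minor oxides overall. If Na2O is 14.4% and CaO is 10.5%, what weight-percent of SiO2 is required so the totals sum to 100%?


Known pieces sum to 100%:
  SiO2 = 100 - (others + Na2O + CaO)
  SiO2 = 100 - (6.5 + 14.4 + 10.5) = 68.6%

68.6%


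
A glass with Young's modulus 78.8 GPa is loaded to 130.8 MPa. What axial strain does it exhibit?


Rearrange E = sigma / epsilon:
  epsilon = sigma / E
  E (MPa) = 78.8 * 1000 = 78800
  epsilon = 130.8 / 78800 = 0.00166

0.00166


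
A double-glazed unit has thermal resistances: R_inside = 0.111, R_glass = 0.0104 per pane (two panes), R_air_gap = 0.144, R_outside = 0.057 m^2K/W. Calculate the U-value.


Total thermal resistance (series):
  R_total = R_in + R_glass + R_air + R_glass + R_out
  R_total = 0.111 + 0.0104 + 0.144 + 0.0104 + 0.057 = 0.3328 m^2K/W
U-value = 1 / R_total = 1 / 0.3328 = 3.005 W/m^2K

3.005 W/m^2K


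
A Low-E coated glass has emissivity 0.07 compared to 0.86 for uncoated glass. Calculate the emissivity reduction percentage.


Percentage reduction = (1 - coated/uncoated) * 100
  Ratio = 0.07 / 0.86 = 0.0814
  Reduction = (1 - 0.0814) * 100 = 91.9%

91.9%


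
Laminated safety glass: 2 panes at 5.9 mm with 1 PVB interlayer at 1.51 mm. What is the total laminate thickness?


Total thickness = glass contribution + PVB contribution
  Glass: 2 * 5.9 = 11.8 mm
  PVB: 1 * 1.51 = 1.51 mm
  Total = 11.8 + 1.51 = 13.31 mm

13.31 mm


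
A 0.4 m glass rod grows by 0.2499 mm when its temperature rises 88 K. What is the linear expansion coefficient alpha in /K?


Rearrange dL = alpha * L0 * dT for alpha:
  alpha = dL / (L0 * dT)
  alpha = (0.2499 / 1000) / (0.4 * 88) = 0.000007099 /K = 7.099 x 10^-6 /K

7.099 x 10^-6 /K


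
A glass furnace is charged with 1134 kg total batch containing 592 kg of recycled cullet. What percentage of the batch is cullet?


Cullet ratio = (cullet mass / total batch mass) * 100
  Ratio = 592 / 1134 * 100 = 52.2%

52.2%


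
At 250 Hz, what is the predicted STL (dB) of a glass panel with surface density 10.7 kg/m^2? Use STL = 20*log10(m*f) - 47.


Mass law: STL = 20 * log10(m * f) - 47
  m * f = 10.7 * 250 = 2675
  log10(2675) = 3.42732
  STL = 20 * 3.42732 - 47 = 68.5464 - 47 = 21.5 dB

21.5 dB


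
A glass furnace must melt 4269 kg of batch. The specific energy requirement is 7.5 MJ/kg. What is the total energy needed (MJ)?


Total energy = mass * specific energy
  E = 4269 * 7.5 = 32017.5 MJ

32017.5 MJ


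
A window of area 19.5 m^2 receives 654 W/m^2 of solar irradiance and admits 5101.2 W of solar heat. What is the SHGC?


Rearrange Q = Area * SHGC * Irradiance:
  SHGC = Q / (Area * Irradiance)
  SHGC = 5101.2 / (19.5 * 654) = 0.4

0.4


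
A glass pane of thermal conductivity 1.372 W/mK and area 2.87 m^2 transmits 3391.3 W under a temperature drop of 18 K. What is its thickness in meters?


Fourier's law: t = k * A * dT / Q
  t = 1.372 * 2.87 * 18 / 3391.3
  t = 70.87752 / 3391.3 = 0.0209 m

0.0209 m


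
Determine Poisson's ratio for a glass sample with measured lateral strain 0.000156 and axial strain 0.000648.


Poisson's ratio: nu = lateral strain / axial strain
  nu = 0.000156 / 0.000648 = 0.2407

0.2407


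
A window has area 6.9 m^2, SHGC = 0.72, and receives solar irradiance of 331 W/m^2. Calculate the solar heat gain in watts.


Solar heat gain: Q = Area * SHGC * Irradiance
  Q = 6.9 * 0.72 * 331 = 1644.4 W

1644.4 W


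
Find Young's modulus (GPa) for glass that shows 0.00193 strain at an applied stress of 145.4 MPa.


Young's modulus: E = stress / strain
  E = 145.4 MPa / 0.00193 = 75336.79 MPa
Convert to GPa: 75336.79 / 1000 = 75.34 GPa

75.34 GPa


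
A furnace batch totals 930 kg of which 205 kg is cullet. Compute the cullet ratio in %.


Cullet ratio = (cullet mass / total batch mass) * 100
  Ratio = 205 / 930 * 100 = 22.04%

22.04%


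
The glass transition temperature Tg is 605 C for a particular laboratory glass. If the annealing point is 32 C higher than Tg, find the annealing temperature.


The annealing temperature is Tg plus the offset:
  T_anneal = 605 + 32 = 637 C

637 C


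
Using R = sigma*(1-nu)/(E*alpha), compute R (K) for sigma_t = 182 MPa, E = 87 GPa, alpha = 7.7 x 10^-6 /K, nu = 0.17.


Thermal shock resistance: R = sigma * (1 - nu) / (E * alpha)
  Numerator = 182 * (1 - 0.17) = 151.06
  Denominator = 87 * 1000 * (7.7 x 10^-6) = 0.6699
  R = 151.06 / 0.6699 = 225.5 K

225.5 K


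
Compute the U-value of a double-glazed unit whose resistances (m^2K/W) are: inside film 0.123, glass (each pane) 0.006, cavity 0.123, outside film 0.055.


Total thermal resistance (series):
  R_total = R_in + R_glass + R_air + R_glass + R_out
  R_total = 0.123 + 0.006 + 0.123 + 0.006 + 0.055 = 0.313 m^2K/W
U-value = 1 / R_total = 1 / 0.313 = 3.195 W/m^2K

3.195 W/m^2K


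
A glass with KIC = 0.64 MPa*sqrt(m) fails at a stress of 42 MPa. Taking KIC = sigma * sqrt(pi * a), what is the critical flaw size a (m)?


Rearrange KIC = sigma * sqrt(pi * a):
  sqrt(pi * a) = KIC / sigma
  sqrt(pi * a) = 0.64 / 42 = 0.015238
  a = (KIC / sigma)^2 / pi
  a = 0.015238^2 / pi = 0.0000739 m

0.0000739 m


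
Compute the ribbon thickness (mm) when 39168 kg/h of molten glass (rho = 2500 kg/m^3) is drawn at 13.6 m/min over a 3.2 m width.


Ribbon cross-section from mass balance:
  Volume rate = throughput / density = 39168 / 2500 = 15.6672 m^3/h
  thickness = volume rate / (speed * 60 * width), i.e.
  thickness = throughput / (60 * speed * width * density) * 1000
  thickness = 39168 / (60 * 13.6 * 3.2 * 2500) * 1000 = 6.0 mm

6.0 mm


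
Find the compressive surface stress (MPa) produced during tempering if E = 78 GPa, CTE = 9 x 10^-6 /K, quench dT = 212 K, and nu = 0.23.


Tempering stress: sigma = E * alpha * dT / (1 - nu)
  E (MPa) = 78 * 1000 = 78000
  Numerator = 78000 * (9 x 10^-6) * 212 = 148.824
  Denominator = 1 - 0.23 = 0.77
  sigma = 148.824 / 0.77 = 193.3 MPa

193.3 MPa


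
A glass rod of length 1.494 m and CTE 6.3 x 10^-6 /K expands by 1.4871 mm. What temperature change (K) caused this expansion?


Rearrange dL = alpha * L0 * dT for dT:
  dT = dL / (alpha * L0)
  dL (m) = 1.4871 / 1000 = 0.0014871
  dT = 0.0014871 / ((6.3 x 10^-6) * 1.494) = 158.0 K

158.0 K


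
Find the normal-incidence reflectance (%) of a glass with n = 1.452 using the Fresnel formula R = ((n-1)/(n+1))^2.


Fresnel reflectance at normal incidence:
  R = ((n - 1)/(n + 1))^2
  (n - 1)/(n + 1) = (1.452 - 1)/(1.452 + 1) = 0.184339
  R = 0.184339^2 = 0.0339809
  R(%) = 0.0339809 * 100 = 3.398%

3.398%


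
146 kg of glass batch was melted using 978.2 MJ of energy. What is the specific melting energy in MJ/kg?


Rearrange E = m * s for s:
  s = E / m
  s = 978.2 / 146 = 6.7 MJ/kg

6.7 MJ/kg


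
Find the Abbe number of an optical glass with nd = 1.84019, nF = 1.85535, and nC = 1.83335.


Abbe number formula: Vd = (nd - 1) / (nF - nC)
  nd - 1 = 1.84019 - 1 = 0.84019
  nF - nC = 1.85535 - 1.83335 = 0.022
  Vd = 0.84019 / 0.022 = 38.19

38.19


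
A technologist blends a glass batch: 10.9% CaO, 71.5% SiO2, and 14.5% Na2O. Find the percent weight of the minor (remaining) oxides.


Sum the three major oxides:
  SiO2 + Na2O + CaO = 71.5 + 14.5 + 10.9 = 96.9%
Subtract from 100%:
  Others = 100 - 96.9 = 3.1%

3.1%


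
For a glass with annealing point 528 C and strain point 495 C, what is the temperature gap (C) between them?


Gap = T_anneal - T_strain:
  gap = 528 - 495 = 33 C

33 C


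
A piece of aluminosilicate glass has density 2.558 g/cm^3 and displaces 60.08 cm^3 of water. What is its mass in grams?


Rearrange rho = m / V:
  m = rho * V
  m = 2.558 * 60.08 = 153.685 g

153.685 g


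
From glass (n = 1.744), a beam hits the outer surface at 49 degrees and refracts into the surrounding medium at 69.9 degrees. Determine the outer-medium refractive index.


Apply Snell's law: n1 * sin(theta1) = n2 * sin(theta2)
  n2 = n1 * sin(theta1) / sin(theta2)
  sin(49) = 0.75471
  sin(69.9) = 0.939094
  n2 = 1.744 * 0.75471 / 0.939094 = 1.4016

1.4016


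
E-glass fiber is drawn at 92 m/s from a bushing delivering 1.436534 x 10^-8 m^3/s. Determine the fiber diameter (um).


Cross-sectional area from continuity:
  A = Q / v = 1.436534 x 10^-8 / 92 = 1.56145 x 10^-10 m^2
Diameter from circular cross-section:
  d = sqrt(4A / pi) * 10^6 (m -> um)
  d = sqrt(4 * 1.56145 x 10^-10 / pi) * 10^6 = 14.1 um

14.1 um


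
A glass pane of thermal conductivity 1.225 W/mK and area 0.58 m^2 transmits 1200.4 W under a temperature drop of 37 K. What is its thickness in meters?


Fourier's law: t = k * A * dT / Q
  t = 1.225 * 0.58 * 37 / 1200.4
  t = 26.2885 / 1200.4 = 0.0219 m

0.0219 m


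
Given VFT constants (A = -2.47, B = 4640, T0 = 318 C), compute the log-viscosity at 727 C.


VFT equation: log(eta) = A + B / (T - T0)
  T - T0 = 727 - 318 = 409
  B / (T - T0) = 4640 / 409 = 11.345
  log(eta) = -2.47 + 11.345 = 8.875

8.875


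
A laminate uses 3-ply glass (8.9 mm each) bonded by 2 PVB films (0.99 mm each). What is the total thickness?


Total thickness = glass contribution + PVB contribution
  Glass: 3 * 8.9 = 26.7 mm
  PVB: 2 * 0.99 = 1.98 mm
  Total = 26.7 + 1.98 = 28.68 mm

28.68 mm


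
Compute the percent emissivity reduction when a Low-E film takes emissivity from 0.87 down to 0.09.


Percentage reduction = (1 - coated/uncoated) * 100
  Ratio = 0.09 / 0.87 = 0.1034
  Reduction = (1 - 0.1034) * 100 = 89.7%

89.7%


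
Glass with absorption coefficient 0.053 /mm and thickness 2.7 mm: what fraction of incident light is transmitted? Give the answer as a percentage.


Beer-Lambert law: T = exp(-alpha * thickness)
  exponent = -0.053 * 2.7 = -0.1431
  T = exp(-0.1431) = 0.8667
  Percentage = 0.8667 * 100 = 86.67%

86.67%


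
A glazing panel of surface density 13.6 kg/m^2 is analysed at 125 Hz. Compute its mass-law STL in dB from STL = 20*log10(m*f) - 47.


Mass law: STL = 20 * log10(m * f) - 47
  m * f = 13.6 * 125 = 1700
  log10(1700) = 3.23045
  STL = 20 * 3.23045 - 47 = 64.609 - 47 = 17.6 dB

17.6 dB


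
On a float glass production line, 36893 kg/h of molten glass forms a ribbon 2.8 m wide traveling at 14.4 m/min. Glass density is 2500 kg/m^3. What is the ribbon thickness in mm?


Ribbon cross-section from mass balance:
  Volume rate = throughput / density = 36893 / 2500 = 14.7572 m^3/h
  thickness = volume rate / (speed * 60 * width), i.e.
  thickness = throughput / (60 * speed * width * density) * 1000
  thickness = 36893 / (60 * 14.4 * 2.8 * 2500) * 1000 = 6.1 mm

6.1 mm


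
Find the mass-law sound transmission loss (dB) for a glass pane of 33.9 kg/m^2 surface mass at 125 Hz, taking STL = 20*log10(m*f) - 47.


Mass law: STL = 20 * log10(m * f) - 47
  m * f = 33.9 * 125 = 4237.5
  log10(4237.5) = 3.62711
  STL = 20 * 3.62711 - 47 = 72.5422 - 47 = 25.5 dB

25.5 dB


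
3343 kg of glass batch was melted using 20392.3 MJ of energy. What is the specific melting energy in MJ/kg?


Rearrange E = m * s for s:
  s = E / m
  s = 20392.3 / 3343 = 6.1 MJ/kg

6.1 MJ/kg


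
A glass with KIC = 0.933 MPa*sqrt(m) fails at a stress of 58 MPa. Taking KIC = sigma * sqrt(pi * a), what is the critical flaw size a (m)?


Rearrange KIC = sigma * sqrt(pi * a):
  sqrt(pi * a) = KIC / sigma
  sqrt(pi * a) = 0.933 / 58 = 0.016086
  a = (KIC / sigma)^2 / pi
  a = 0.016086^2 / pi = 0.0000824 m

0.0000824 m


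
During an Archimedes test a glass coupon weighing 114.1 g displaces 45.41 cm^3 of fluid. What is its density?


Use the definition of density:
  rho = mass / volume
  rho = 114.1 / 45.41 = 2.513 g/cm^3

2.513 g/cm^3


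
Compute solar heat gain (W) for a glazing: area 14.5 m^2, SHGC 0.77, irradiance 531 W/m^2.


Solar heat gain: Q = Area * SHGC * Irradiance
  Q = 14.5 * 0.77 * 531 = 5928.6 W

5928.6 W


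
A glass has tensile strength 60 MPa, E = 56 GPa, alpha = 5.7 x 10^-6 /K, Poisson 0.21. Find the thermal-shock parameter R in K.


Thermal shock resistance: R = sigma * (1 - nu) / (E * alpha)
  Numerator = 60 * (1 - 0.21) = 47.4
  Denominator = 56 * 1000 * (5.7 x 10^-6) = 0.3192
  R = 47.4 / 0.3192 = 148.5 K

148.5 K


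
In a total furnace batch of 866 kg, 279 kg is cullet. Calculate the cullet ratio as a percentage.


Cullet ratio = (cullet mass / total batch mass) * 100
  Ratio = 279 / 866 * 100 = 32.22%

32.22%


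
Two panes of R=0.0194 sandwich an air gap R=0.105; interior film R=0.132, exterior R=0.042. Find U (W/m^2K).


Total thermal resistance (series):
  R_total = R_in + R_glass + R_air + R_glass + R_out
  R_total = 0.132 + 0.0194 + 0.105 + 0.0194 + 0.042 = 0.3178 m^2K/W
U-value = 1 / R_total = 1 / 0.3178 = 3.147 W/m^2K

3.147 W/m^2K


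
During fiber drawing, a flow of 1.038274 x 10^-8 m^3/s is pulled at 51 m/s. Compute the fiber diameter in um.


Cross-sectional area from continuity:
  A = Q / v = 1.038274 x 10^-8 / 51 = 2.035831 x 10^-10 m^2
Diameter from circular cross-section:
  d = sqrt(4A / pi) * 10^6 (m -> um)
  d = sqrt(4 * 2.035831 x 10^-10 / pi) * 10^6 = 16.1 um

16.1 um


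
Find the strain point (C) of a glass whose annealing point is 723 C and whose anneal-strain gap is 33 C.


Strain point = annealing point - difference:
  T_strain = 723 - 33 = 690 C

690 C


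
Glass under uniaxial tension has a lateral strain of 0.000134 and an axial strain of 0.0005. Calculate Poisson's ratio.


Poisson's ratio: nu = lateral strain / axial strain
  nu = 0.000134 / 0.0005 = 0.268

0.268


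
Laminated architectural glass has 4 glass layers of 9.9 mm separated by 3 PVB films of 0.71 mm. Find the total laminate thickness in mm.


Total thickness = glass contribution + PVB contribution
  Glass: 4 * 9.9 = 39.6 mm
  PVB: 3 * 0.71 = 2.13 mm
  Total = 39.6 + 2.13 = 41.73 mm

41.73 mm


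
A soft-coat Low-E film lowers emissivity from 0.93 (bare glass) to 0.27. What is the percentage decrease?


Percentage reduction = (1 - coated/uncoated) * 100
  Ratio = 0.27 / 0.93 = 0.2903
  Reduction = (1 - 0.2903) * 100 = 71.0%

71.0%


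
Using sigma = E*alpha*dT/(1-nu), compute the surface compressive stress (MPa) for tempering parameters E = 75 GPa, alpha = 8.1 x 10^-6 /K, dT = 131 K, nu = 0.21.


Tempering stress: sigma = E * alpha * dT / (1 - nu)
  E (MPa) = 75 * 1000 = 75000
  Numerator = 75000 * (8.1 x 10^-6) * 131 = 79.5825
  Denominator = 1 - 0.21 = 0.79
  sigma = 79.5825 / 0.79 = 100.7 MPa

100.7 MPa


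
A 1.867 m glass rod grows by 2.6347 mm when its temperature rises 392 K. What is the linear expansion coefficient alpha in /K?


Rearrange dL = alpha * L0 * dT for alpha:
  alpha = dL / (L0 * dT)
  alpha = (2.6347 / 1000) / (1.867 * 392) = 0.0000036 /K = 3.6 x 10^-6 /K

3.6 x 10^-6 /K


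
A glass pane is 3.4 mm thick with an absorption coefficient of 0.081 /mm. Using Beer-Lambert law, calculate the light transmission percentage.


Beer-Lambert law: T = exp(-alpha * thickness)
  exponent = -0.081 * 3.4 = -0.2754
  T = exp(-0.2754) = 0.7593
  Percentage = 0.7593 * 100 = 75.93%

75.93%


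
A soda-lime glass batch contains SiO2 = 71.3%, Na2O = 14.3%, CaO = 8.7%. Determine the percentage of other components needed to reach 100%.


Sum the three major oxides:
  SiO2 + Na2O + CaO = 71.3 + 14.3 + 8.7 = 94.3%
Subtract from 100%:
  Others = 100 - 94.3 = 5.7%

5.7%


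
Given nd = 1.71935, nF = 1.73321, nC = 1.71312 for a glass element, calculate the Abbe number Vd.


Abbe number formula: Vd = (nd - 1) / (nF - nC)
  nd - 1 = 1.71935 - 1 = 0.71935
  nF - nC = 1.73321 - 1.71312 = 0.02009
  Vd = 0.71935 / 0.02009 = 35.81

35.81


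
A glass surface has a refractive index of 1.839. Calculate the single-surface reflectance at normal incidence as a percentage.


Fresnel reflectance at normal incidence:
  R = ((n - 1)/(n + 1))^2
  (n - 1)/(n + 1) = (1.839 - 1)/(1.839 + 1) = 0.295527
  R = 0.295527^2 = 0.0873362
  R(%) = 0.0873362 * 100 = 8.734%

8.734%


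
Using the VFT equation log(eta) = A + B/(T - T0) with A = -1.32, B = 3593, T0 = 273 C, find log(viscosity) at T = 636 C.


VFT equation: log(eta) = A + B / (T - T0)
  T - T0 = 636 - 273 = 363
  B / (T - T0) = 3593 / 363 = 9.898
  log(eta) = -1.32 + 9.898 = 8.578

8.578


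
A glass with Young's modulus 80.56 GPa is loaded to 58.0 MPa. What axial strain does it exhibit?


Rearrange E = sigma / epsilon:
  epsilon = sigma / E
  E (MPa) = 80.56 * 1000 = 80560
  epsilon = 58.0 / 80560 = 0.00072

0.00072


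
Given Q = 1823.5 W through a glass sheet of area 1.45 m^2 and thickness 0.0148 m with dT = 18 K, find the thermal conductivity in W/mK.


Fourier's law rearranged: k = Q * t / (A * dT)
  Numerator = 1823.5 * 0.0148 = 26.9878
  Denominator = 1.45 * 18 = 26.1
  k = 26.9878 / 26.1 = 1.034 W/mK

1.034 W/mK


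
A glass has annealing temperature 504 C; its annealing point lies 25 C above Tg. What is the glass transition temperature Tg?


Rearrange T_anneal = Tg + offset for Tg:
  Tg = T_anneal - offset = 504 - 25 = 479 C

479 C


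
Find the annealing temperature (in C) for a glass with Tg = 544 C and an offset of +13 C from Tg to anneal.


The annealing temperature is Tg plus the offset:
  T_anneal = 544 + 13 = 557 C

557 C


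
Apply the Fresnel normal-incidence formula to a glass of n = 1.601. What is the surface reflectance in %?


Fresnel reflectance at normal incidence:
  R = ((n - 1)/(n + 1))^2
  (n - 1)/(n + 1) = (1.601 - 1)/(1.601 + 1) = 0.231065
  R = 0.231065^2 = 0.053391
  R(%) = 0.053391 * 100 = 5.339%

5.339%


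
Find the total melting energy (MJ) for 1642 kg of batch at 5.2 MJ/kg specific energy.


Total energy = mass * specific energy
  E = 1642 * 5.2 = 8538.4 MJ

8538.4 MJ


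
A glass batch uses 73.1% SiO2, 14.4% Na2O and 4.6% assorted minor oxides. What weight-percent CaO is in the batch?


Pieces sum to 100%:
  CaO = 100 - (SiO2 + Na2O + others)
  CaO = 100 - (73.1 + 14.4 + 4.6) = 7.9%

7.9%


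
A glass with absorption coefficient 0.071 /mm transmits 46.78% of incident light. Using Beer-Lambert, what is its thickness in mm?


Rearrange T = exp(-alpha * thickness):
  thickness = -ln(T) / alpha
  T = 46.78/100 = 0.4678
  ln(T) = -0.75971
  -ln(T) = 0.75971
  thickness = 0.75971 / 0.071 = 10.7 mm

10.7 mm


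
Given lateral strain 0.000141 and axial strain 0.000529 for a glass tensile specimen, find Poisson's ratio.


Poisson's ratio: nu = lateral strain / axial strain
  nu = 0.000141 / 0.000529 = 0.2665

0.2665


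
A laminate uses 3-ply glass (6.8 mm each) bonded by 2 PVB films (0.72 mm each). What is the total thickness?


Total thickness = glass contribution + PVB contribution
  Glass: 3 * 6.8 = 20.4 mm
  PVB: 2 * 0.72 = 1.44 mm
  Total = 20.4 + 1.44 = 21.84 mm

21.84 mm


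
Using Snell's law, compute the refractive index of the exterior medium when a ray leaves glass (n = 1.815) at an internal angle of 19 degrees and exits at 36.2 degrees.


Apply Snell's law: n1 * sin(theta1) = n2 * sin(theta2)
  n2 = n1 * sin(theta1) / sin(theta2)
  sin(19) = 0.325568
  sin(36.2) = 0.590606
  n2 = 1.815 * 0.325568 / 0.590606 = 1.0005

1.0005


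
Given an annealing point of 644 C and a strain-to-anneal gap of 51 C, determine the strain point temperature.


Strain point = annealing point - difference:
  T_strain = 644 - 51 = 593 C

593 C


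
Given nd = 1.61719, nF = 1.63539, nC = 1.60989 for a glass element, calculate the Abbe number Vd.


Abbe number formula: Vd = (nd - 1) / (nF - nC)
  nd - 1 = 1.61719 - 1 = 0.61719
  nF - nC = 1.63539 - 1.60989 = 0.0255
  Vd = 0.61719 / 0.0255 = 24.2

24.2


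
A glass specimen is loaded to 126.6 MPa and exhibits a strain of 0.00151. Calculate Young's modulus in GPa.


Young's modulus: E = stress / strain
  E = 126.6 MPa / 0.00151 = 83841.06 MPa
Convert to GPa: 83841.06 / 1000 = 83.84 GPa

83.84 GPa


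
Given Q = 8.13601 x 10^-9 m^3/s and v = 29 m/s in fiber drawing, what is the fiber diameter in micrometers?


Cross-sectional area from continuity:
  A = Q / v = 8.13601 x 10^-9 / 29 = 2.805521 x 10^-10 m^2
Diameter from circular cross-section:
  d = sqrt(4A / pi) * 10^6 (m -> um)
  d = sqrt(4 * 2.805521 x 10^-10 / pi) * 10^6 = 18.9 um

18.9 um


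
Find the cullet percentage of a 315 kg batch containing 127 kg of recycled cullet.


Cullet ratio = (cullet mass / total batch mass) * 100
  Ratio = 127 / 315 * 100 = 40.32%

40.32%


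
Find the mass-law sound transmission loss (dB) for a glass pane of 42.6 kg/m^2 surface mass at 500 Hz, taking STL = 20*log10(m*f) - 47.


Mass law: STL = 20 * log10(m * f) - 47
  m * f = 42.6 * 500 = 21300
  log10(21300) = 4.32838
  STL = 20 * 4.32838 - 47 = 86.5676 - 47 = 39.6 dB

39.6 dB


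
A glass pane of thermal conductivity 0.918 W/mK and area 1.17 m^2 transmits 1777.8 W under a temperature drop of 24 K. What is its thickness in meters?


Fourier's law: t = k * A * dT / Q
  t = 0.918 * 1.17 * 24 / 1777.8
  t = 25.77744 / 1777.8 = 0.0145 m

0.0145 m


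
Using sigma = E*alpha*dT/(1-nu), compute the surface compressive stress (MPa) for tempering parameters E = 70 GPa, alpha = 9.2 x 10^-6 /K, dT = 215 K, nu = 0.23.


Tempering stress: sigma = E * alpha * dT / (1 - nu)
  E (MPa) = 70 * 1000 = 70000
  Numerator = 70000 * (9.2 x 10^-6) * 215 = 138.46
  Denominator = 1 - 0.23 = 0.77
  sigma = 138.46 / 0.77 = 179.8 MPa

179.8 MPa


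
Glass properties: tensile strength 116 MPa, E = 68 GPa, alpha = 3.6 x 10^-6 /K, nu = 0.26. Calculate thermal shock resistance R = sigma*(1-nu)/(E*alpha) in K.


Thermal shock resistance: R = sigma * (1 - nu) / (E * alpha)
  Numerator = 116 * (1 - 0.26) = 85.84
  Denominator = 68 * 1000 * (3.6 x 10^-6) = 0.2448
  R = 85.84 / 0.2448 = 350.7 K

350.7 K


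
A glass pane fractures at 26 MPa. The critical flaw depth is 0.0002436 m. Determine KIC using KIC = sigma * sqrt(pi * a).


Fracture toughness: KIC = sigma * sqrt(pi * a)
  pi * a = pi * 0.0002436 = 0.000765292
  sqrt(pi * a) = 0.027664
  KIC = 26 * 0.027664 = 0.719 MPa*sqrt(m)

0.719 MPa*sqrt(m)


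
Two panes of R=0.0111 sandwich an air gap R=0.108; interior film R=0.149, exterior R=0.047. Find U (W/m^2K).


Total thermal resistance (series):
  R_total = R_in + R_glass + R_air + R_glass + R_out
  R_total = 0.149 + 0.0111 + 0.108 + 0.0111 + 0.047 = 0.3262 m^2K/W
U-value = 1 / R_total = 1 / 0.3262 = 3.066 W/m^2K

3.066 W/m^2K


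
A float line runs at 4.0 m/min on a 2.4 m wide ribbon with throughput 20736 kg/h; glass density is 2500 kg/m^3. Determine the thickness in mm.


Ribbon cross-section from mass balance:
  Volume rate = throughput / density = 20736 / 2500 = 8.2944 m^3/h
  thickness = volume rate / (speed * 60 * width), i.e.
  thickness = throughput / (60 * speed * width * density) * 1000
  thickness = 20736 / (60 * 4.0 * 2.4 * 2500) * 1000 = 14.4 mm

14.4 mm


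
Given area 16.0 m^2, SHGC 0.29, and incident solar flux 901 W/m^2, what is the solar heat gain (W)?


Solar heat gain: Q = Area * SHGC * Irradiance
  Q = 16.0 * 0.29 * 901 = 4180.6 W

4180.6 W


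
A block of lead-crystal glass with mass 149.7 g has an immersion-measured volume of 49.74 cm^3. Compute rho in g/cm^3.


Use the definition of density:
  rho = mass / volume
  rho = 149.7 / 49.74 = 3.01 g/cm^3

3.01 g/cm^3


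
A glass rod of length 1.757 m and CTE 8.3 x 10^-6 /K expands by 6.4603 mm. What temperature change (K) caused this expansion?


Rearrange dL = alpha * L0 * dT for dT:
  dT = dL / (alpha * L0)
  dL (m) = 6.4603 / 1000 = 0.0064603
  dT = 0.0064603 / ((8.3 x 10^-6) * 1.757) = 443.0 K

443.0 K


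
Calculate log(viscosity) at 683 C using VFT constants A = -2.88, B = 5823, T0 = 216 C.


VFT equation: log(eta) = A + B / (T - T0)
  T - T0 = 683 - 216 = 467
  B / (T - T0) = 5823 / 467 = 12.469
  log(eta) = -2.88 + 12.469 = 9.589

9.589


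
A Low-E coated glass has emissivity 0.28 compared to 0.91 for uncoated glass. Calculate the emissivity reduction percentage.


Percentage reduction = (1 - coated/uncoated) * 100
  Ratio = 0.28 / 0.91 = 0.3077
  Reduction = (1 - 0.3077) * 100 = 69.2%

69.2%


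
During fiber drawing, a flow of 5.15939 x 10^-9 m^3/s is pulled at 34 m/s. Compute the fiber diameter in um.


Cross-sectional area from continuity:
  A = Q / v = 5.15939 x 10^-9 / 34 = 1.517468 x 10^-10 m^2
Diameter from circular cross-section:
  d = sqrt(4A / pi) * 10^6 (m -> um)
  d = sqrt(4 * 1.517468 x 10^-10 / pi) * 10^6 = 13.9 um

13.9 um


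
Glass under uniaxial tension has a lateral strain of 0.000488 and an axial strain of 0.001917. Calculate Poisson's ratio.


Poisson's ratio: nu = lateral strain / axial strain
  nu = 0.000488 / 0.001917 = 0.2546

0.2546


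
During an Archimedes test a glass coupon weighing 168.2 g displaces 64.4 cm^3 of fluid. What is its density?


Use the definition of density:
  rho = mass / volume
  rho = 168.2 / 64.4 = 2.612 g/cm^3

2.612 g/cm^3


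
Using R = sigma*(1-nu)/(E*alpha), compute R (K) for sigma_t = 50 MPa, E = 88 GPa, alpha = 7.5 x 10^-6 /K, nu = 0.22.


Thermal shock resistance: R = sigma * (1 - nu) / (E * alpha)
  Numerator = 50 * (1 - 0.22) = 39.0
  Denominator = 88 * 1000 * (7.5 x 10^-6) = 0.66
  R = 39.0 / 0.66 = 59.1 K

59.1 K


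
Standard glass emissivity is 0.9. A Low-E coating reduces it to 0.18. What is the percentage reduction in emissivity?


Percentage reduction = (1 - coated/uncoated) * 100
  Ratio = 0.18 / 0.9 = 0.2
  Reduction = (1 - 0.2) * 100 = 80.0%

80.0%


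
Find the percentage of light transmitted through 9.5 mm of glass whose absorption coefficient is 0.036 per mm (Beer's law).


Beer-Lambert law: T = exp(-alpha * thickness)
  exponent = -0.036 * 9.5 = -0.342
  T = exp(-0.342) = 0.7103
  Percentage = 0.7103 * 100 = 71.03%

71.03%


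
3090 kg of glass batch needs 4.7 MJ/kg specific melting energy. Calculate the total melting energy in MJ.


Total energy = mass * specific energy
  E = 3090 * 4.7 = 14523 MJ

14523 MJ


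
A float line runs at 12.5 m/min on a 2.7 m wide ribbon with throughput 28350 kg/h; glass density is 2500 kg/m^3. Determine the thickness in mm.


Ribbon cross-section from mass balance:
  Volume rate = throughput / density = 28350 / 2500 = 11.34 m^3/h
  thickness = volume rate / (speed * 60 * width), i.e.
  thickness = throughput / (60 * speed * width * density) * 1000
  thickness = 28350 / (60 * 12.5 * 2.7 * 2500) * 1000 = 5.6 mm

5.6 mm


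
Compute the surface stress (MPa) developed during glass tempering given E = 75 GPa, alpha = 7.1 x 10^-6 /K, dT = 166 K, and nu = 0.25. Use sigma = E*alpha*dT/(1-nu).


Tempering stress: sigma = E * alpha * dT / (1 - nu)
  E (MPa) = 75 * 1000 = 75000
  Numerator = 75000 * (7.1 x 10^-6) * 166 = 88.395
  Denominator = 1 - 0.25 = 0.75
  sigma = 88.395 / 0.75 = 117.9 MPa

117.9 MPa


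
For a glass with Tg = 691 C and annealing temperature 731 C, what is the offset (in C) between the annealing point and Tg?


Offset = T_anneal - Tg:
  offset = 731 - 691 = 40 C

40 C


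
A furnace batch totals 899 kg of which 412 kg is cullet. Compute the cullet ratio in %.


Cullet ratio = (cullet mass / total batch mass) * 100
  Ratio = 412 / 899 * 100 = 45.83%

45.83%


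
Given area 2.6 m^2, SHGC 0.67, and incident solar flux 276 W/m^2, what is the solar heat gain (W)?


Solar heat gain: Q = Area * SHGC * Irradiance
  Q = 2.6 * 0.67 * 276 = 480.8 W

480.8 W


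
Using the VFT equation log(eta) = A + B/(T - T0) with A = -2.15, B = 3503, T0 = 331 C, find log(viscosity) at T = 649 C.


VFT equation: log(eta) = A + B / (T - T0)
  T - T0 = 649 - 331 = 318
  B / (T - T0) = 3503 / 318 = 11.016
  log(eta) = -2.15 + 11.016 = 8.866

8.866


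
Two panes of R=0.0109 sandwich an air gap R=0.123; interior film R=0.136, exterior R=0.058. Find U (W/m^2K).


Total thermal resistance (series):
  R_total = R_in + R_glass + R_air + R_glass + R_out
  R_total = 0.136 + 0.0109 + 0.123 + 0.0109 + 0.058 = 0.3388 m^2K/W
U-value = 1 / R_total = 1 / 0.3388 = 2.952 W/m^2K

2.952 W/m^2K


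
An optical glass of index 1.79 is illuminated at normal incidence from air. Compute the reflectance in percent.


Fresnel reflectance at normal incidence:
  R = ((n - 1)/(n + 1))^2
  (n - 1)/(n + 1) = (1.79 - 1)/(1.79 + 1) = 0.283154
  R = 0.283154^2 = 0.0801762
  R(%) = 0.0801762 * 100 = 8.018%

8.018%


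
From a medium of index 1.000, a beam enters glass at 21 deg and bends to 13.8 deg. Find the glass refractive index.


Apply Snell's law: n1 * sin(theta1) = n2 * sin(theta2)
  n2 = n1 * sin(theta1) / sin(theta2)
  sin(21) = 0.358368
  sin(13.8) = 0.238533
  n2 = 1.000 * 0.358368 / 0.238533 = 1.5024

1.5024


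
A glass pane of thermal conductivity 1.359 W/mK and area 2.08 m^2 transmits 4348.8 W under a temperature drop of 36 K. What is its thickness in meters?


Fourier's law: t = k * A * dT / Q
  t = 1.359 * 2.08 * 36 / 4348.8
  t = 101.76192 / 4348.8 = 0.0234 m

0.0234 m


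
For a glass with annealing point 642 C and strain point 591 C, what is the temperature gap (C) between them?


Gap = T_anneal - T_strain:
  gap = 642 - 591 = 51 C

51 C


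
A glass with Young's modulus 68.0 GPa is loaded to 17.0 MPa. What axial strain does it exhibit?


Rearrange E = sigma / epsilon:
  epsilon = sigma / E
  E (MPa) = 68.0 * 1000 = 68000
  epsilon = 17.0 / 68000 = 0.00025

0.00025


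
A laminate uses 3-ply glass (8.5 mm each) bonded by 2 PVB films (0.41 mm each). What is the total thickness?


Total thickness = glass contribution + PVB contribution
  Glass: 3 * 8.5 = 25.5 mm
  PVB: 2 * 0.41 = 0.82 mm
  Total = 25.5 + 0.82 = 26.32 mm

26.32 mm


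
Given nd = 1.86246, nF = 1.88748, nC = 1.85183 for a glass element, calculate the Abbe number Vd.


Abbe number formula: Vd = (nd - 1) / (nF - nC)
  nd - 1 = 1.86246 - 1 = 0.86246
  nF - nC = 1.88748 - 1.85183 = 0.03565
  Vd = 0.86246 / 0.03565 = 24.19

24.19


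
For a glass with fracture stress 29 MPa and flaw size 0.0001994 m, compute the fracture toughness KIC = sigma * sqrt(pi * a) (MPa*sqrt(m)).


Fracture toughness: KIC = sigma * sqrt(pi * a)
  pi * a = pi * 0.0001994 = 0.000626434
  sqrt(pi * a) = 0.025029
  KIC = 29 * 0.025029 = 0.726 MPa*sqrt(m)

0.726 MPa*sqrt(m)


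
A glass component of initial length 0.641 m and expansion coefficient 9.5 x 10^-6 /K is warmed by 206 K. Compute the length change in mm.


Thermal expansion formula: dL = alpha * L0 * dT
  dL = (9.5 x 10^-6) * 0.641 * 206 = 0.00125444 m
Convert to mm: 0.00125444 * 1000 = 1.2544 mm

1.2544 mm


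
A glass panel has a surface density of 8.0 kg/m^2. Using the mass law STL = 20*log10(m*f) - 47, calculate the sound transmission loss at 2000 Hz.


Mass law: STL = 20 * log10(m * f) - 47
  m * f = 8.0 * 2000 = 16000
  log10(16000) = 4.20412
  STL = 20 * 4.20412 - 47 = 84.0824 - 47 = 37.1 dB

37.1 dB


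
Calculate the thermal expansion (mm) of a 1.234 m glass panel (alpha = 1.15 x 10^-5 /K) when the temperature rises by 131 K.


Thermal expansion formula: dL = alpha * L0 * dT
  dL = (1.15 x 10^-5) * 1.234 * 131 = 0.00185902 m
Convert to mm: 0.00185902 * 1000 = 1.859 mm

1.859 mm


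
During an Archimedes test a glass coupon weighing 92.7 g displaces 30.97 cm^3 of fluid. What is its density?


Use the definition of density:
  rho = mass / volume
  rho = 92.7 / 30.97 = 2.993 g/cm^3

2.993 g/cm^3


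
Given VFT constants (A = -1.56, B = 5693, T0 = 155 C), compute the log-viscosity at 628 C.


VFT equation: log(eta) = A + B / (T - T0)
  T - T0 = 628 - 155 = 473
  B / (T - T0) = 5693 / 473 = 12.036
  log(eta) = -1.56 + 12.036 = 10.476

10.476


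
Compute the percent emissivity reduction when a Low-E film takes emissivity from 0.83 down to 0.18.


Percentage reduction = (1 - coated/uncoated) * 100
  Ratio = 0.18 / 0.83 = 0.2169
  Reduction = (1 - 0.2169) * 100 = 78.3%

78.3%


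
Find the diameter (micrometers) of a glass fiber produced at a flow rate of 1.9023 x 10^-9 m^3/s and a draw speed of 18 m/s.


Cross-sectional area from continuity:
  A = Q / v = 1.9023 x 10^-9 / 18 = 1.056833 x 10^-10 m^2
Diameter from circular cross-section:
  d = sqrt(4A / pi) * 10^6 (m -> um)
  d = sqrt(4 * 1.056833 x 10^-10 / pi) * 10^6 = 11.6 um

11.6 um


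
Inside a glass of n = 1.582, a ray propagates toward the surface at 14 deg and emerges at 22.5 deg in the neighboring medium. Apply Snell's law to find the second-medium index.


Apply Snell's law: n1 * sin(theta1) = n2 * sin(theta2)
  n2 = n1 * sin(theta1) / sin(theta2)
  sin(14) = 0.241922
  sin(22.5) = 0.382683
  n2 = 1.582 * 0.241922 / 0.382683 = 1.0001

1.0001


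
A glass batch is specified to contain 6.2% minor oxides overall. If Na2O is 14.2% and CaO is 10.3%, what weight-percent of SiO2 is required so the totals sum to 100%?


Known pieces sum to 100%:
  SiO2 = 100 - (others + Na2O + CaO)
  SiO2 = 100 - (6.2 + 14.2 + 10.3) = 69.3%

69.3%


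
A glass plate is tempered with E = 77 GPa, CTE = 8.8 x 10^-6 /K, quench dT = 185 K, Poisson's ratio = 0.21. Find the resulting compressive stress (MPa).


Tempering stress: sigma = E * alpha * dT / (1 - nu)
  E (MPa) = 77 * 1000 = 77000
  Numerator = 77000 * (8.8 x 10^-6) * 185 = 125.356
  Denominator = 1 - 0.21 = 0.79
  sigma = 125.356 / 0.79 = 158.7 MPa

158.7 MPa


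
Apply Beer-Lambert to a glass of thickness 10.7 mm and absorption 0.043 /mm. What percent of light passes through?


Beer-Lambert law: T = exp(-alpha * thickness)
  exponent = -0.043 * 10.7 = -0.4601
  T = exp(-0.4601) = 0.6312
  Percentage = 0.6312 * 100 = 63.12%

63.12%


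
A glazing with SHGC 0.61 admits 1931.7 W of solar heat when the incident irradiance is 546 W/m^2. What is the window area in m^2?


Rearrange Q = Area * SHGC * Irradiance:
  Area = Q / (SHGC * Irradiance)
  Area = 1931.7 / (0.61 * 546) = 5.8 m^2

5.8 m^2


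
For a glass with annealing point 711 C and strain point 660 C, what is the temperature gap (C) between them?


Gap = T_anneal - T_strain:
  gap = 711 - 660 = 51 C

51 C


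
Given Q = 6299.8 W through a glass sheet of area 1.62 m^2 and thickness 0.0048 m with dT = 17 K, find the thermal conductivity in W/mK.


Fourier's law rearranged: k = Q * t / (A * dT)
  Numerator = 6299.8 * 0.0048 = 30.23904
  Denominator = 1.62 * 17 = 27.54
  k = 30.23904 / 27.54 = 1.098 W/mK

1.098 W/mK


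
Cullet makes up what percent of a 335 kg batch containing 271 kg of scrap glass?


Cullet ratio = (cullet mass / total batch mass) * 100
  Ratio = 271 / 335 * 100 = 80.9%

80.9%


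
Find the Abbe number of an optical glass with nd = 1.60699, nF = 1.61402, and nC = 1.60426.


Abbe number formula: Vd = (nd - 1) / (nF - nC)
  nd - 1 = 1.60699 - 1 = 0.60699
  nF - nC = 1.61402 - 1.60426 = 0.00976
  Vd = 0.60699 / 0.00976 = 62.19

62.19


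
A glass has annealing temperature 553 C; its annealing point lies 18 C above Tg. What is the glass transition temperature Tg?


Rearrange T_anneal = Tg + offset for Tg:
  Tg = T_anneal - offset = 553 - 18 = 535 C

535 C


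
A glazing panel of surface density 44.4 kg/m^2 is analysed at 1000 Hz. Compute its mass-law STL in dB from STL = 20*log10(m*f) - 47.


Mass law: STL = 20 * log10(m * f) - 47
  m * f = 44.4 * 1000 = 44400
  log10(44400) = 4.64738
  STL = 20 * 4.64738 - 47 = 92.9476 - 47 = 45.9 dB

45.9 dB


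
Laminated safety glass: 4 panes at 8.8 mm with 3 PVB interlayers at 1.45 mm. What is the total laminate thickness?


Total thickness = glass contribution + PVB contribution
  Glass: 4 * 8.8 = 35.2 mm
  PVB: 3 * 1.45 = 4.35 mm
  Total = 35.2 + 4.35 = 39.55 mm

39.55 mm


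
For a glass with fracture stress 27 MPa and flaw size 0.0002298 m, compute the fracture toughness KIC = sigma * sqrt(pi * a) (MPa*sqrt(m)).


Fracture toughness: KIC = sigma * sqrt(pi * a)
  pi * a = pi * 0.0002298 = 0.000721938
  sqrt(pi * a) = 0.026869
  KIC = 27 * 0.026869 = 0.725 MPa*sqrt(m)

0.725 MPa*sqrt(m)


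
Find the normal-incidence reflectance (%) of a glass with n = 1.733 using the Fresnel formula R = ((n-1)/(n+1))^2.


Fresnel reflectance at normal incidence:
  R = ((n - 1)/(n + 1))^2
  (n - 1)/(n + 1) = (1.733 - 1)/(1.733 + 1) = 0.268203
  R = 0.268203^2 = 0.0719328
  R(%) = 0.0719328 * 100 = 7.193%

7.193%


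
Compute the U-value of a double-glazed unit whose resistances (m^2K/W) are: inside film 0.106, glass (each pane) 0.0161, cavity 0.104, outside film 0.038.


Total thermal resistance (series):
  R_total = R_in + R_glass + R_air + R_glass + R_out
  R_total = 0.106 + 0.0161 + 0.104 + 0.0161 + 0.038 = 0.2802 m^2K/W
U-value = 1 / R_total = 1 / 0.2802 = 3.569 W/m^2K

3.569 W/m^2K


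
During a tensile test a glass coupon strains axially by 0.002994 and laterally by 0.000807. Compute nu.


Poisson's ratio: nu = lateral strain / axial strain
  nu = 0.000807 / 0.002994 = 0.2695

0.2695


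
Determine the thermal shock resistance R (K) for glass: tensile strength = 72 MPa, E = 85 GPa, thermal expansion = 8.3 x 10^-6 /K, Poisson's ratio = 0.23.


Thermal shock resistance: R = sigma * (1 - nu) / (E * alpha)
  Numerator = 72 * (1 - 0.23) = 55.44
  Denominator = 85 * 1000 * (8.3 x 10^-6) = 0.7055
  R = 55.44 / 0.7055 = 78.6 K

78.6 K


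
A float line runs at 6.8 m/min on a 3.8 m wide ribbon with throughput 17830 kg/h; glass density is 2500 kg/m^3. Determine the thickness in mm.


Ribbon cross-section from mass balance:
  Volume rate = throughput / density = 17830 / 2500 = 7.132 m^3/h
  thickness = volume rate / (speed * 60 * width), i.e.
  thickness = throughput / (60 * speed * width * density) * 1000
  thickness = 17830 / (60 * 6.8 * 3.8 * 2500) * 1000 = 4.6 mm

4.6 mm


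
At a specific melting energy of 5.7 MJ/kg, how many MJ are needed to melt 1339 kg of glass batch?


Total energy = mass * specific energy
  E = 1339 * 5.7 = 7632.3 MJ

7632.3 MJ


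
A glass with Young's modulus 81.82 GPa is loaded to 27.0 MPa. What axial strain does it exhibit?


Rearrange E = sigma / epsilon:
  epsilon = sigma / E
  E (MPa) = 81.82 * 1000 = 81820
  epsilon = 27.0 / 81820 = 0.00033

0.00033


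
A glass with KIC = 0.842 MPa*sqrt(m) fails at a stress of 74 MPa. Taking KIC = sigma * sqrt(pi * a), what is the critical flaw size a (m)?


Rearrange KIC = sigma * sqrt(pi * a):
  sqrt(pi * a) = KIC / sigma
  sqrt(pi * a) = 0.842 / 74 = 0.011378
  a = (KIC / sigma)^2 / pi
  a = 0.011378^2 / pi = 0.0000412 m

0.0000412 m


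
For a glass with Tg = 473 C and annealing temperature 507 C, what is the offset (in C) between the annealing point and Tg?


Offset = T_anneal - Tg:
  offset = 507 - 473 = 34 C

34 C


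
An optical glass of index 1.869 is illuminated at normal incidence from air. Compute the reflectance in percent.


Fresnel reflectance at normal incidence:
  R = ((n - 1)/(n + 1))^2
  (n - 1)/(n + 1) = (1.869 - 1)/(1.869 + 1) = 0.302893
  R = 0.302893^2 = 0.0917442
  R(%) = 0.0917442 * 100 = 9.174%

9.174%


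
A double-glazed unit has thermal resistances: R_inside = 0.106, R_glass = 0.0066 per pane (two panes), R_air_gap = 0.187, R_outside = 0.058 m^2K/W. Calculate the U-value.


Total thermal resistance (series):
  R_total = R_in + R_glass + R_air + R_glass + R_out
  R_total = 0.106 + 0.0066 + 0.187 + 0.0066 + 0.058 = 0.3642 m^2K/W
U-value = 1 / R_total = 1 / 0.3642 = 2.746 W/m^2K

2.746 W/m^2K
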